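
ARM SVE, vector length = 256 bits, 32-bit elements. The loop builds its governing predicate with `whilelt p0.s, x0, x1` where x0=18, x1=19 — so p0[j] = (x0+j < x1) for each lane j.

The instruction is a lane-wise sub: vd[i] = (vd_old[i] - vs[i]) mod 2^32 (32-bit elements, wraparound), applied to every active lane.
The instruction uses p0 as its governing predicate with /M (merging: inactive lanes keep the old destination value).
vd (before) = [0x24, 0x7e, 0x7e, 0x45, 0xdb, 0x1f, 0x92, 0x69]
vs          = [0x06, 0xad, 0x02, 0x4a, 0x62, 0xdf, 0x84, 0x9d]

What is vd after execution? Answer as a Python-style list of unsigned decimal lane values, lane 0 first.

vd = [30, 126, 126, 69, 219, 31, 146, 105]

register lanes = 256/32 = 8
active while 18+j < 19, i.e. j ∈ [0,1) capped at 8 ⇒ 1
vd[0] sub(0x24,0x06) -> 0x1e
vd[1] tail/keep -> 0x7e
vd[2] tail/keep -> 0x7e
vd[3] tail/keep -> 0x45
vd[4] tail/keep -> 0xdb
vd[5] tail/keep -> 0x1f
vd[6] tail/keep -> 0x92
vd[7] tail/keep -> 0x69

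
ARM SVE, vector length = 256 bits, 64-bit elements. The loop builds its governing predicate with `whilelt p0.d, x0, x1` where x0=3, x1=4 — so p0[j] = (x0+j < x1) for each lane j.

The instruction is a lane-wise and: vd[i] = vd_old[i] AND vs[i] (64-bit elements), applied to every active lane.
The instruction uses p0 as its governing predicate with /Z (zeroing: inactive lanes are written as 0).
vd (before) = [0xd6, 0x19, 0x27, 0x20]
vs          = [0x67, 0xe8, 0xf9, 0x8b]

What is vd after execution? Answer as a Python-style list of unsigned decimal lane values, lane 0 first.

vd = [70, 0, 0, 0]

register lanes = 256/64 = 4
p0[j] = (3+j < 4); true for j=0..0 → 1 lanes set
[0] and(0xd6,0x67) = 0x46
[1] tail/zero = 0x00
[2] tail/zero = 0x00
[3] tail/zero = 0x00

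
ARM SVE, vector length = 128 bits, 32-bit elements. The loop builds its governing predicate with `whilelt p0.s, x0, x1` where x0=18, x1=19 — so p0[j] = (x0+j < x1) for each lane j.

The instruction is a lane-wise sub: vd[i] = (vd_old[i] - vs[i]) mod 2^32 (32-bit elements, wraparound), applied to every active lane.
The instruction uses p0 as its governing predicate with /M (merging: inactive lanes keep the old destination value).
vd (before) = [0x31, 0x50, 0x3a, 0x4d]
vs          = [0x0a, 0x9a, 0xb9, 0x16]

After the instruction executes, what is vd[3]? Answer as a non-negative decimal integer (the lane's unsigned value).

lane count: 128 div 32 = 4
p0[j] = (18+j < 19); true for j=0..0 → 1 lanes set
[0] sub(0x31,0x0a) = 0x27
[1] tail/keep = 0x50
[2] tail/keep = 0x3a
[3] tail/keep = 0x4d

vd[3] = 77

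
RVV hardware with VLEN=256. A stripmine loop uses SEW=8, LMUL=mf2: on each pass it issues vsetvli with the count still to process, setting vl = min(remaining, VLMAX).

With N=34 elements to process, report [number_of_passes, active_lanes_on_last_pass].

[iterations, last_vl] = [3, 2]

VLMAX = (256 × 1/2) / 8 = 16 lanes
iterations = ceil(34/16) = 3; final-pass vl = 2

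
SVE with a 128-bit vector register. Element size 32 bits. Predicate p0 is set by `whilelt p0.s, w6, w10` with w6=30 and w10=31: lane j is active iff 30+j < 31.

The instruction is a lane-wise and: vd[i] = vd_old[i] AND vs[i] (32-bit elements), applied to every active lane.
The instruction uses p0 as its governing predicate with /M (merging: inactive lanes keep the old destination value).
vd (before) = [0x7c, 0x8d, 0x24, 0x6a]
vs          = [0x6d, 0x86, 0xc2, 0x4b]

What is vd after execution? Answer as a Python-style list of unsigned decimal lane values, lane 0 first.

lane count: 128 div 32 = 4
whilelt: lane j active iff 30+j < 31 → j < 1 → 1 active
vd[0] and(0x7c,0x6d) -> 0x6c
vd[1] tail/keep -> 0x8d
vd[2] tail/keep -> 0x24
vd[3] tail/keep -> 0x6a

vd = [108, 141, 36, 106]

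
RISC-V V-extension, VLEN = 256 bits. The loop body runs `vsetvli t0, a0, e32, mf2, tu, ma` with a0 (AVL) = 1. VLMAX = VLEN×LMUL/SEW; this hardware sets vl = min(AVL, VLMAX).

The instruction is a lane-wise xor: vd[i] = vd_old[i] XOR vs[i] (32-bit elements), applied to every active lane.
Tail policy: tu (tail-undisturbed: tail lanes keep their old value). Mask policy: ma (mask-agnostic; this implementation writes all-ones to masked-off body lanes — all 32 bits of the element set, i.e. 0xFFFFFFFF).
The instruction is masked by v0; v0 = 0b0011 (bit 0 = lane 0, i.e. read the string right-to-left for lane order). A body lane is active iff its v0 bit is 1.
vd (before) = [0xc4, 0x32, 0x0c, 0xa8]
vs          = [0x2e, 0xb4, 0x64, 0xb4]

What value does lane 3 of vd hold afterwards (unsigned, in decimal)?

VLMAX = VLEN×LMUL/SEW = 256×1/2/32 = 4
AVL=1 ≤ VLMAX=4, so vl = 1
  i=0: xor(0xc4,0x2e) → 234
  i=1: tail/keep → 50
  i=2: tail/keep → 12
  i=3: tail/keep → 168

vd[3] = 168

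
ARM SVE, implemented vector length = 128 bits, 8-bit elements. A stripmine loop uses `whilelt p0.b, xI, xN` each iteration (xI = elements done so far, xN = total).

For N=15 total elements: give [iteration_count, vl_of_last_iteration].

lane count: 128 div 8 = 16
N=15: ⌈15/16⌉ = 1 iters; last vl = 15 − 0×16 = 15

[iterations, last_vl] = [1, 15]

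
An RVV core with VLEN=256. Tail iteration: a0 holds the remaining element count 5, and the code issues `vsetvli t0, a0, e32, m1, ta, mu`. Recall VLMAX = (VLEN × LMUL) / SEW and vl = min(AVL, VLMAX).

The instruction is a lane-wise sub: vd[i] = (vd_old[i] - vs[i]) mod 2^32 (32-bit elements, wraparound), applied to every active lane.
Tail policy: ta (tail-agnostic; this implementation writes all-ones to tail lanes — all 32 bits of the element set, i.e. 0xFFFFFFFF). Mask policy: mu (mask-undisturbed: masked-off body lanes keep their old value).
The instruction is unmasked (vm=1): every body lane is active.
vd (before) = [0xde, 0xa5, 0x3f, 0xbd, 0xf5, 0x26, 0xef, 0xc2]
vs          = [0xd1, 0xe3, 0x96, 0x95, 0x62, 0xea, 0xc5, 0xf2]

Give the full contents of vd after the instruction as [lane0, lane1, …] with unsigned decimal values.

lanes per group: 256·1/32 = 8
vl = min(AVL, VLMAX) = min(5, 8) = 5
  i=0: sub(0xde,0xd1) → 13
  i=1: sub(0xa5,0xe3) → 4294967234
  i=2: sub(0x3f,0x96) → 4294967209
  i=3: sub(0xbd,0x95) → 40
  i=4: sub(0xf5,0x62) → 147
  i=5: tail/ones → 4294967295
  i=6: tail/ones → 4294967295
  i=7: tail/ones → 4294967295

vd = [13, 4294967234, 4294967209, 40, 147, 4294967295, 4294967295, 4294967295]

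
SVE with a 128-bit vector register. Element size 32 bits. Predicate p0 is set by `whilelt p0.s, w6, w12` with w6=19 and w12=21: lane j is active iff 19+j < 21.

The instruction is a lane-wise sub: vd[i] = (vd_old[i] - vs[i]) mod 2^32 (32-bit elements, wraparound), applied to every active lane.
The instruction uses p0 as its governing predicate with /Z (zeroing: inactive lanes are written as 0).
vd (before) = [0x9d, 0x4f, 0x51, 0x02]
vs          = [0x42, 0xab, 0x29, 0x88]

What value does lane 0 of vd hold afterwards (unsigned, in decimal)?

vd[0] = 91

128-bit reg / 32-bit elem → 4 lanes
p0[j] = (19+j < 21); true for j=0..1 → 2 lanes set
  i=0: sub(0x9d,0x42) → 91
  i=1: sub(0x4f,0xab) → 4294967204
  i=2: tail/zero → 0
  i=3: tail/zero → 0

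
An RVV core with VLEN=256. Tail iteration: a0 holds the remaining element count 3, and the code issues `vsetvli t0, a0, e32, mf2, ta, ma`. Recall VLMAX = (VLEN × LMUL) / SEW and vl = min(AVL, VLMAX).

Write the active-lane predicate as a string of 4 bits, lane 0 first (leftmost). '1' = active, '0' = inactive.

lanes per group: 256·1/2/32 = 4
vl = min(AVL, VLMAX) = min(3, 4) = 3
bits (lane 0 leftmost): 1110

predicate = 1110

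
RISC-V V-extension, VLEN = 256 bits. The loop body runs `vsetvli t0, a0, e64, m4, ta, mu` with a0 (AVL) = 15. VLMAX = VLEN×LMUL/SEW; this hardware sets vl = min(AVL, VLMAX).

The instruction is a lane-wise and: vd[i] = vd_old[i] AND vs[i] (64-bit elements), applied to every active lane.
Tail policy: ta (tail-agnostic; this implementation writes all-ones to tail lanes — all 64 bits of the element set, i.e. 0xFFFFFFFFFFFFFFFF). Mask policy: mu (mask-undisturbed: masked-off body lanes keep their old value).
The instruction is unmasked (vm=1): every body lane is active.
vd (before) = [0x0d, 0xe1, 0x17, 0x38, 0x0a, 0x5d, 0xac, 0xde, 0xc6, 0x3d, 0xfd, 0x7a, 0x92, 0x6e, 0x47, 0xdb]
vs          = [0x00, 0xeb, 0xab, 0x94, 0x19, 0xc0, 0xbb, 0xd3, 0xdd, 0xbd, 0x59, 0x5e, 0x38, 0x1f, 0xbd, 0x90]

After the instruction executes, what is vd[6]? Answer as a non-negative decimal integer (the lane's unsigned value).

vd[6] = 168

VLMAX = VLEN×LMUL/SEW = 256×4/64 = 16
vl = min(AVL, VLMAX) = min(15, 16) = 15
vd[0] and(0x0d,0x00) -> 0x00
vd[1] and(0xe1,0xeb) -> 0xe1
vd[2] and(0x17,0xab) -> 0x03
vd[3] and(0x38,0x94) -> 0x10
vd[4] and(0x0a,0x19) -> 0x08
vd[5] and(0x5d,0xc0) -> 0x40
vd[6] and(0xac,0xbb) -> 0xa8
vd[7] and(0xde,0xd3) -> 0xd2
vd[8] and(0xc6,0xdd) -> 0xc4
vd[9] and(0x3d,0xbd) -> 0x3d
vd[10] and(0xfd,0x59) -> 0x59
vd[11] and(0x7a,0x5e) -> 0x5a
vd[12] and(0x92,0x38) -> 0x10
vd[13] and(0x6e,0x1f) -> 0x0e
vd[14] and(0x47,0xbd) -> 0x05
vd[15] tail/ones -> 0xffffffffffffffff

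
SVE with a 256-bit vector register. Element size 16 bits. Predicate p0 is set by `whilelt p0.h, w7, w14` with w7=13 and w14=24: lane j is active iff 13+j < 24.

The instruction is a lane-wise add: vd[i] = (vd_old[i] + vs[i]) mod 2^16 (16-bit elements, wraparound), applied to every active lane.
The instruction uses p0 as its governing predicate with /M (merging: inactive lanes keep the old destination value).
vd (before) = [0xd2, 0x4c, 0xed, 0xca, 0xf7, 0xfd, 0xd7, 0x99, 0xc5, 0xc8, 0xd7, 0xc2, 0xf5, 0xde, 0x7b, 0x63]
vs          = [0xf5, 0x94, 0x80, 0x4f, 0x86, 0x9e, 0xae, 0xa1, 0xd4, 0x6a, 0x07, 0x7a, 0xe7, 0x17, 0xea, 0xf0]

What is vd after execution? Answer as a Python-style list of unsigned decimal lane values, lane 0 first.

vd = [455, 224, 365, 281, 381, 411, 389, 314, 409, 306, 222, 194, 245, 222, 123, 99]

lane count: 256 div 16 = 16
p0[j] = (13+j < 24); true for j=0..10 → 11 lanes set
  i=0: add(0xd2,0xf5) → 455
  i=1: add(0x4c,0x94) → 224
  i=2: add(0xed,0x80) → 365
  i=3: add(0xca,0x4f) → 281
  i=4: add(0xf7,0x86) → 381
  i=5: add(0xfd,0x9e) → 411
  i=6: add(0xd7,0xae) → 389
  i=7: add(0x99,0xa1) → 314
  i=8: add(0xc5,0xd4) → 409
  i=9: add(0xc8,0x6a) → 306
  i=10: add(0xd7,0x07) → 222
  i=11: tail/keep → 194
  i=12: tail/keep → 245
  i=13: tail/keep → 222
  i=14: tail/keep → 123
  i=15: tail/keep → 99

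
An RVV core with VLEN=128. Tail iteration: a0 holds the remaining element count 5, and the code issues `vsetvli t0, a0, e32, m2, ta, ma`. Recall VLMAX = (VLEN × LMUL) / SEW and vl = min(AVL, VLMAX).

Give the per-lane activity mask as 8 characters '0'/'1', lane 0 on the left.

VLMAX = (128 × 2) / 32 = 8 lanes
vl ← min(5, 8) = 5
bits (lane 0 leftmost): 11111000

predicate = 11111000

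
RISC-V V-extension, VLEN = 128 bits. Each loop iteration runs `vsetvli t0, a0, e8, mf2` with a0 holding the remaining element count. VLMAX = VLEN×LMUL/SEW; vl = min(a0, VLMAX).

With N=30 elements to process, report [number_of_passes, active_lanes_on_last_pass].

[iterations, last_vl] = [4, 6]

VLMAX = VLEN×LMUL/SEW = 128×1/2/8 = 8
30 elements at 8/iter → 4 passes, remainder 6 on the last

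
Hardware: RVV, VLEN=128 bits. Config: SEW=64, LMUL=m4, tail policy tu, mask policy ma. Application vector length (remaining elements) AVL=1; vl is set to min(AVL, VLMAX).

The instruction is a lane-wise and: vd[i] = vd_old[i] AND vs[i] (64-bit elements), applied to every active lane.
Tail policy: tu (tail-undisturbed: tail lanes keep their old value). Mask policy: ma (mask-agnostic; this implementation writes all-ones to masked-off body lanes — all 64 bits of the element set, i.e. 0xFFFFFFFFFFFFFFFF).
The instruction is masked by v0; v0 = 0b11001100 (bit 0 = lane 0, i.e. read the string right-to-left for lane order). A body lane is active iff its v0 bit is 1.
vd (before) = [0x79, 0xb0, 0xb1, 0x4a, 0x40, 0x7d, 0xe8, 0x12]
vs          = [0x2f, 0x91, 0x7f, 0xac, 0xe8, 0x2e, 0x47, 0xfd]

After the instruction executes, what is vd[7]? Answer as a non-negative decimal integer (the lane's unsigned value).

lanes per group: 128·4/64 = 8
AVL=1 ≤ VLMAX=8, so vl = 1
[0] mask-off/ones = 0xffffffffffffffff
[1] tail/keep = 0xb0
[2] tail/keep = 0xb1
[3] tail/keep = 0x4a
[4] tail/keep = 0x40
[5] tail/keep = 0x7d
[6] tail/keep = 0xe8
[7] tail/keep = 0x12

vd[7] = 18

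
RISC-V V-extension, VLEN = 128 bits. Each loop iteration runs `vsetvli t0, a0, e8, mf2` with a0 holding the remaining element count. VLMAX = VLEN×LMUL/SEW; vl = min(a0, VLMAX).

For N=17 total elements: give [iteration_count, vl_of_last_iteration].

[iterations, last_vl] = [3, 1]

VLMAX = (128 × 1/2) / 8 = 8 lanes
N=17: ⌈17/8⌉ = 3 iters; last vl = 17 − 2×8 = 1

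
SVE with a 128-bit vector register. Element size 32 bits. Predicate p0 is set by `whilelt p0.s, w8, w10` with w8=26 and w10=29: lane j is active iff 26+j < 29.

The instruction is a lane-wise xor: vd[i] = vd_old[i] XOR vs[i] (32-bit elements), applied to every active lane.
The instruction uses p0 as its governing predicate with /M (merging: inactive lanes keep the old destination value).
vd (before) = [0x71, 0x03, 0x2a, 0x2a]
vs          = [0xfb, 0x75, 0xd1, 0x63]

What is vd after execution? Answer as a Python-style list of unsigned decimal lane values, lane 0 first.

register lanes = 128/32 = 4
whilelt: lane j active iff 26+j < 29 → j < 3 → 3 active
[0] xor(0x71,0xfb) = 0x8a
[1] xor(0x03,0x75) = 0x76
[2] xor(0x2a,0xd1) = 0xfb
[3] tail/keep = 0x2a

vd = [138, 118, 251, 42]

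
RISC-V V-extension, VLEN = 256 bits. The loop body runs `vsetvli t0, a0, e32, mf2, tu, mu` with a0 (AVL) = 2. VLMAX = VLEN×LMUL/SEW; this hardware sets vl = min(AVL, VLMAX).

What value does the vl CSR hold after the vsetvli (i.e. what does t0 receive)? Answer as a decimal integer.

vl = 2

VLMAX = VLEN×LMUL/SEW = 256×1/2/32 = 4
AVL=2 ≤ VLMAX=4, so vl = 2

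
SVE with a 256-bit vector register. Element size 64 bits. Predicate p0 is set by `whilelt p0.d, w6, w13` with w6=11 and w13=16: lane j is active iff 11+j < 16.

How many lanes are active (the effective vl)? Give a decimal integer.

vl = 4

256-bit reg / 64-bit elem → 4 lanes
whilelt: lane j active iff 11+j < 16 → j < 5 → 4 active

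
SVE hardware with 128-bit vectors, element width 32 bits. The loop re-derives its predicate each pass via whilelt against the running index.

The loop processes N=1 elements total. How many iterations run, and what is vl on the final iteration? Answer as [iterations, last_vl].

128-bit reg / 32-bit elem → 4 lanes
N=1: ⌈1/4⌉ = 1 iters; last vl = 1 − 0×4 = 1

[iterations, last_vl] = [1, 1]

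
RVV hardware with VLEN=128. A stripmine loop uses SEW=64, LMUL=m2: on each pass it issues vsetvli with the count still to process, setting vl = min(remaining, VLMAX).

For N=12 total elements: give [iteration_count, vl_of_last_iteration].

VLMAX = VLEN×LMUL/SEW = 128×2/64 = 4
12 elements at 4/iter → 3 passes, remainder 4 on the last

[iterations, last_vl] = [3, 4]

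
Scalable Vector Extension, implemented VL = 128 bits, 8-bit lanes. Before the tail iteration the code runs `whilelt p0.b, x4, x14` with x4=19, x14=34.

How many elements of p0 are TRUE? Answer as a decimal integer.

vl = 15

register lanes = 128/8 = 16
whilelt: lane j active iff 19+j < 34 → j < 15 → 15 active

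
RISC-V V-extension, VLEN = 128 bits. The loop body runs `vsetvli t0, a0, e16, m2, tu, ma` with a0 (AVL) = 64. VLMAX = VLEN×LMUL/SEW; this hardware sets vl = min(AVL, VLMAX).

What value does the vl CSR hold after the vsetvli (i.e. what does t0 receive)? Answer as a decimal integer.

vl = 16

VLMAX = (128 × 2) / 16 = 16 lanes
AVL=64 > VLMAX=16, so vl = 16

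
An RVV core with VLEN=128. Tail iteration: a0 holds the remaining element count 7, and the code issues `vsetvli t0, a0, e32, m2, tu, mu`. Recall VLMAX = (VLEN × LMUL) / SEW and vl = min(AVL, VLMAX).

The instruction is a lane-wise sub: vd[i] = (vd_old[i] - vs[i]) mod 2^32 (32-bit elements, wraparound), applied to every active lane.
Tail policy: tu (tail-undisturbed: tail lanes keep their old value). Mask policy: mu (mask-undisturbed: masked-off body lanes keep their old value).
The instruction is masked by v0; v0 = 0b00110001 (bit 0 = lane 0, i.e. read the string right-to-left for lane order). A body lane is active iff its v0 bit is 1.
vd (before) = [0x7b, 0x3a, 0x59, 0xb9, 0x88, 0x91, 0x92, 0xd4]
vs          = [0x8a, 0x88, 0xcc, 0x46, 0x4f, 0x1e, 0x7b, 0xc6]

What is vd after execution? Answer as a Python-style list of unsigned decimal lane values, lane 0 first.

vd = [4294967281, 58, 89, 185, 57, 115, 146, 212]

VLMAX = (128 × 2) / 32 = 8 lanes
vl = min(AVL, VLMAX) = min(7, 8) = 7
[0] sub(0x7b,0x8a) = 0xfffffff1
[1] mask-off/keep = 0x3a
[2] mask-off/keep = 0x59
[3] mask-off/keep = 0xb9
[4] sub(0x88,0x4f) = 0x39
[5] sub(0x91,0x1e) = 0x73
[6] mask-off/keep = 0x92
[7] tail/keep = 0xd4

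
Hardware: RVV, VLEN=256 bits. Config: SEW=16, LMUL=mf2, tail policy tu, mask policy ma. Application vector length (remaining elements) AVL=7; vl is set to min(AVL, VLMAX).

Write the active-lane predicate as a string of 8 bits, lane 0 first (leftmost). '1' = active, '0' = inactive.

VLMAX = (256 × 1/2) / 16 = 8 lanes
vl = min(AVL, VLMAX) = min(7, 8) = 7
bits (lane 0 leftmost): 11111110

predicate = 11111110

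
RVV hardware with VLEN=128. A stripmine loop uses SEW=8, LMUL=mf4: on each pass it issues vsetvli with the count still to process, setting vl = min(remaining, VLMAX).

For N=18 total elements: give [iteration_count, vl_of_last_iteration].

[iterations, last_vl] = [5, 2]

lanes per group: 128·1/4/8 = 4
iterations = ceil(18/4) = 5; final-pass vl = 2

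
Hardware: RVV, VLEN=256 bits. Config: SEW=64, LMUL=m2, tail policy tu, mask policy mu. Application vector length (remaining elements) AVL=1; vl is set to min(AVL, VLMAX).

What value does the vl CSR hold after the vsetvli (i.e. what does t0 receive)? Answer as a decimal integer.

VLMAX = VLEN×LMUL/SEW = 256×2/64 = 8
vl ← min(1, 8) = 1

vl = 1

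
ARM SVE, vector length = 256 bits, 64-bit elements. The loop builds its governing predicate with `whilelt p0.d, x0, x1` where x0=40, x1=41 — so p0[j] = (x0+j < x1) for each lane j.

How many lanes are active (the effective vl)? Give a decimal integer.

vl = 1

lane count: 256 div 64 = 4
p0[j] = (40+j < 41); true for j=0..0 → 1 lanes set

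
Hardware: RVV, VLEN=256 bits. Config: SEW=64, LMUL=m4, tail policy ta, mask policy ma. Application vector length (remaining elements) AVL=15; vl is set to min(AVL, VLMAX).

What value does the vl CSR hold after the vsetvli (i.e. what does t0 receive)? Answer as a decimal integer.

vl = 15

VLMAX = (256 × 4) / 64 = 16 lanes
vl ← min(15, 16) = 15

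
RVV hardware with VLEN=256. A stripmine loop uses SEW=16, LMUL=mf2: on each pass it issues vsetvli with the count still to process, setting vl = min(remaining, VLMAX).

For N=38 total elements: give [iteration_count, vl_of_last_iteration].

[iterations, last_vl] = [5, 6]

VLMAX = (256 × 1/2) / 16 = 8 lanes
iterations = ceil(38/8) = 5; final-pass vl = 6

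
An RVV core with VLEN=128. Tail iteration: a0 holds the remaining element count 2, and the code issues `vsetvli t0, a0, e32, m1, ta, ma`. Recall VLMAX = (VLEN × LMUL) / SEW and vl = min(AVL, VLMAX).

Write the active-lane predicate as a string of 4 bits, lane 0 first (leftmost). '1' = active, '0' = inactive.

predicate = 1100

VLMAX = VLEN×LMUL/SEW = 128×1/32 = 4
AVL=2 ≤ VLMAX=4, so vl = 2
bits (lane 0 leftmost): 1100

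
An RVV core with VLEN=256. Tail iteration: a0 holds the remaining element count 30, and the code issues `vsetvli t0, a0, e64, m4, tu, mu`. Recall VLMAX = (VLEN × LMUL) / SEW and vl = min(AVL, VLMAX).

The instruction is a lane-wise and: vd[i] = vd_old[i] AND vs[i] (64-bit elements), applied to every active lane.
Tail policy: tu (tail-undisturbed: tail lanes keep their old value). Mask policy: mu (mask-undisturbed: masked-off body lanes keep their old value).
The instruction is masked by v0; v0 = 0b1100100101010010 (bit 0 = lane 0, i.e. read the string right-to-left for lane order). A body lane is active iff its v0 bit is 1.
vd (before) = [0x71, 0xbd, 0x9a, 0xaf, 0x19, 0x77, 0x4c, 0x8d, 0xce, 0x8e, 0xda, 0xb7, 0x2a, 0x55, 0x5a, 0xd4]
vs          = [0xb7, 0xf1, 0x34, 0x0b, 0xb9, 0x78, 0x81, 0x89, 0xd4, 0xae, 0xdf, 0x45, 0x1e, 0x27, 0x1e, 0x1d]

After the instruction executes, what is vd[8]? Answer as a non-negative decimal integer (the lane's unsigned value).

VLMAX = VLEN×LMUL/SEW = 256×4/64 = 16
AVL=30 > VLMAX=16, so vl = 16
lane  0: mask-off/keep ⇒ 0x71
lane  1: and(0xbd,0xf1) ⇒ 0xb1
lane  2: mask-off/keep ⇒ 0x9a
lane  3: mask-off/keep ⇒ 0xaf
lane  4: and(0x19,0xb9) ⇒ 0x19
lane  5: mask-off/keep ⇒ 0x77
lane  6: and(0x4c,0x81) ⇒ 0x00
lane  7: mask-off/keep ⇒ 0x8d
lane  8: and(0xce,0xd4) ⇒ 0xc4
lane  9: mask-off/keep ⇒ 0x8e
lane 10: mask-off/keep ⇒ 0xda
lane 11: and(0xb7,0x45) ⇒ 0x05
lane 12: mask-off/keep ⇒ 0x2a
lane 13: mask-off/keep ⇒ 0x55
lane 14: and(0x5a,0x1e) ⇒ 0x1a
lane 15: and(0xd4,0x1d) ⇒ 0x14

vd[8] = 196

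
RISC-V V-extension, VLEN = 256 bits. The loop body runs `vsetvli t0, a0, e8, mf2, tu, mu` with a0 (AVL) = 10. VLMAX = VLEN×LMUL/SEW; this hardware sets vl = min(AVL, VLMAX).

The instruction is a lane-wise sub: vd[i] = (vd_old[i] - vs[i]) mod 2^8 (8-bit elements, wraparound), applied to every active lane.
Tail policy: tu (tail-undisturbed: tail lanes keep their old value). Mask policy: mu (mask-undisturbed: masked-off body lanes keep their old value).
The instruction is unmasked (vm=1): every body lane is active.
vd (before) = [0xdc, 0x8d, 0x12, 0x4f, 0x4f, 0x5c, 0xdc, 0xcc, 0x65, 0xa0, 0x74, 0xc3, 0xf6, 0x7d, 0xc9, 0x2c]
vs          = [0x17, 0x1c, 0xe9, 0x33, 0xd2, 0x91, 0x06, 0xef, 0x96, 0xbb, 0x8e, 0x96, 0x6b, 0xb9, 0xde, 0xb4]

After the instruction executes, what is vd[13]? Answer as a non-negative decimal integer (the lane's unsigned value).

vd[13] = 125

VLMAX = (256 × 1/2) / 8 = 16 lanes
AVL=10 ≤ VLMAX=16, so vl = 10
[0] sub(0xdc,0x17) = 0xc5
[1] sub(0x8d,0x1c) = 0x71
[2] sub(0x12,0xe9) = 0x29
[3] sub(0x4f,0x33) = 0x1c
[4] sub(0x4f,0xd2) = 0x7d
[5] sub(0x5c,0x91) = 0xcb
[6] sub(0xdc,0x06) = 0xd6
[7] sub(0xcc,0xef) = 0xdd
[8] sub(0x65,0x96) = 0xcf
[9] sub(0xa0,0xbb) = 0xe5
[10] tail/keep = 0x74
[11] tail/keep = 0xc3
[12] tail/keep = 0xf6
[13] tail/keep = 0x7d
[14] tail/keep = 0xc9
[15] tail/keep = 0x2c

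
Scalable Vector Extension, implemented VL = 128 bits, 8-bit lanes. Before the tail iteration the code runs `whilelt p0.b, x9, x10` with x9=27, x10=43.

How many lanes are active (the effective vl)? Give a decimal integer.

register lanes = 128/8 = 16
active while 27+j < 43, i.e. j ∈ [0,16) capped at 16 ⇒ 16

vl = 16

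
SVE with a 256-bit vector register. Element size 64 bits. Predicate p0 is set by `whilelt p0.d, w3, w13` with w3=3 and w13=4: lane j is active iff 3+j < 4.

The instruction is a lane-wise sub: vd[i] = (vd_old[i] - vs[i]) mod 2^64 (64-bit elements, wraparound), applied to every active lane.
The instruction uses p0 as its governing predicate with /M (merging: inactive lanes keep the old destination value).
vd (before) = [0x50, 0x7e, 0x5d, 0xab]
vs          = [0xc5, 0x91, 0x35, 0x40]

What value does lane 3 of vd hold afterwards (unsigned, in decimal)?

vd[3] = 171

256-bit reg / 64-bit elem → 4 lanes
whilelt: lane j active iff 3+j < 4 → j < 1 → 1 active
  i=0: sub(0x50,0xc5) → 18446744073709551499
  i=1: tail/keep → 126
  i=2: tail/keep → 93
  i=3: tail/keep → 171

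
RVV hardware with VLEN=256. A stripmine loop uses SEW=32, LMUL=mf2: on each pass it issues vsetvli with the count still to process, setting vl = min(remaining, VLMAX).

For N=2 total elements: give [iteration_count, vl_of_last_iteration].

[iterations, last_vl] = [1, 2]

VLMAX = (256 × 1/2) / 32 = 4 lanes
iterations = ceil(2/4) = 1; final-pass vl = 2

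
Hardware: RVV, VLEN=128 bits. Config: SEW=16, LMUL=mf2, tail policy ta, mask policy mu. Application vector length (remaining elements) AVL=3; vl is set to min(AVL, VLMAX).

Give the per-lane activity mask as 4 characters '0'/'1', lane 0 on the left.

predicate = 1110

VLMAX = (128 × 1/2) / 16 = 4 lanes
vl = min(AVL, VLMAX) = min(3, 4) = 3
bits (lane 0 leftmost): 1110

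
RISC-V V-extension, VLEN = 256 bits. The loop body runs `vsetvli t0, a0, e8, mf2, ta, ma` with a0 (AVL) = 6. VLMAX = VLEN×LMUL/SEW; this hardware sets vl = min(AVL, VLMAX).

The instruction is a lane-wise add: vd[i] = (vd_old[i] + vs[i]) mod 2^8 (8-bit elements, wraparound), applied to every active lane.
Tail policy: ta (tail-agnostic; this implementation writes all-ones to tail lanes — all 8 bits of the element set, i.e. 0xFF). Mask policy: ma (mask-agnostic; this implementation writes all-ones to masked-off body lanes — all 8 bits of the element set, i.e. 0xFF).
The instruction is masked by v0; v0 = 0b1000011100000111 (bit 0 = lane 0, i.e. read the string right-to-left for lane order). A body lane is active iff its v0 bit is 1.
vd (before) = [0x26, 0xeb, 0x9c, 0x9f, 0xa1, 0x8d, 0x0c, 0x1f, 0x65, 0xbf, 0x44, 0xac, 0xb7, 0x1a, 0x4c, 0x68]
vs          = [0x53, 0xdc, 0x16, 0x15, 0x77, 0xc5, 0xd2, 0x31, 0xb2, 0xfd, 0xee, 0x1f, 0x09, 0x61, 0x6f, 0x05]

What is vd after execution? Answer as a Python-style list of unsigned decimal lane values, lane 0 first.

vd = [121, 199, 178, 255, 255, 255, 255, 255, 255, 255, 255, 255, 255, 255, 255, 255]

lanes per group: 256·1/2/8 = 16
vl = min(AVL, VLMAX) = min(6, 16) = 6
[0] add(0x26,0x53) = 0x79
[1] add(0xeb,0xdc) = 0xc7
[2] add(0x9c,0x16) = 0xb2
[3] mask-off/ones = 0xff
[4] mask-off/ones = 0xff
[5] mask-off/ones = 0xff
[6] tail/ones = 0xff
[7] tail/ones = 0xff
[8] tail/ones = 0xff
[9] tail/ones = 0xff
[10] tail/ones = 0xff
[11] tail/ones = 0xff
[12] tail/ones = 0xff
[13] tail/ones = 0xff
[14] tail/ones = 0xff
[15] tail/ones = 0xff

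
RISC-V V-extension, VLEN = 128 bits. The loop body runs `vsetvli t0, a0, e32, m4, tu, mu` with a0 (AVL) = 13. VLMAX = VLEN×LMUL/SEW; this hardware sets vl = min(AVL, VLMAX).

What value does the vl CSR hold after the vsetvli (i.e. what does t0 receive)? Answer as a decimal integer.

vl = 13

VLMAX = VLEN×LMUL/SEW = 128×4/32 = 16
vl ← min(13, 16) = 13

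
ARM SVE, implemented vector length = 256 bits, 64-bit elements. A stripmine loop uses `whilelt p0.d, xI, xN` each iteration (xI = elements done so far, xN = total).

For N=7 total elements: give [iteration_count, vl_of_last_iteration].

lane count: 256 div 64 = 4
N=7: ⌈7/4⌉ = 2 iters; last vl = 7 − 1×4 = 3

[iterations, last_vl] = [2, 3]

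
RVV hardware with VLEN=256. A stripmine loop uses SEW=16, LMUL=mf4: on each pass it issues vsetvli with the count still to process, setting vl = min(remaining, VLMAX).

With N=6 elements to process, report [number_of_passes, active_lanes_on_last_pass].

VLMAX = VLEN×LMUL/SEW = 256×1/4/16 = 4
6 elements at 4/iter → 2 passes, remainder 2 on the last

[iterations, last_vl] = [2, 2]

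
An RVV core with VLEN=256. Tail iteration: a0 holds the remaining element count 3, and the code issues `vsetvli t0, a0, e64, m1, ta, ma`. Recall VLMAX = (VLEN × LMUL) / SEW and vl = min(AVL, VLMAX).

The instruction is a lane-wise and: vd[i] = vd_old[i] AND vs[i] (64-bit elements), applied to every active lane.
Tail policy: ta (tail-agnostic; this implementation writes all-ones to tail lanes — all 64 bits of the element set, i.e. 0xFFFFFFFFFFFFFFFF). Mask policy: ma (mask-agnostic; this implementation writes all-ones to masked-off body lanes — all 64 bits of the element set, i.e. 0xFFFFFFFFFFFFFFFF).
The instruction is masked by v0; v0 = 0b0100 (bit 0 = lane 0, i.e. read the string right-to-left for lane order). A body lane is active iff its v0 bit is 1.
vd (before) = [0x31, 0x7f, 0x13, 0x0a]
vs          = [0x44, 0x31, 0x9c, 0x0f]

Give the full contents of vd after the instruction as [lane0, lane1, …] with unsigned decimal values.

vd = [18446744073709551615, 18446744073709551615, 16, 18446744073709551615]

VLMAX = VLEN×LMUL/SEW = 256×1/64 = 4
AVL=3 ≤ VLMAX=4, so vl = 3
[0] mask-off/ones = 0xffffffffffffffff
[1] mask-off/ones = 0xffffffffffffffff
[2] and(0x13,0x9c) = 0x10
[3] tail/ones = 0xffffffffffffffff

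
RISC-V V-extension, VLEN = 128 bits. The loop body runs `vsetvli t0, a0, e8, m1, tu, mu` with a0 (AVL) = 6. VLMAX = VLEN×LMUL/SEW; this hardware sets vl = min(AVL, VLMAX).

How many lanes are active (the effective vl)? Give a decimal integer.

VLMAX = VLEN×LMUL/SEW = 128×1/8 = 16
AVL=6 ≤ VLMAX=16, so vl = 6

vl = 6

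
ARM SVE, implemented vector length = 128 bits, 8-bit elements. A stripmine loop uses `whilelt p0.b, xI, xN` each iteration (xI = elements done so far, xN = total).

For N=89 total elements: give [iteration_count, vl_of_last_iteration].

[iterations, last_vl] = [6, 9]

lane count: 128 div 8 = 16
89 elements at 16/iter → 6 passes, remainder 9 on the last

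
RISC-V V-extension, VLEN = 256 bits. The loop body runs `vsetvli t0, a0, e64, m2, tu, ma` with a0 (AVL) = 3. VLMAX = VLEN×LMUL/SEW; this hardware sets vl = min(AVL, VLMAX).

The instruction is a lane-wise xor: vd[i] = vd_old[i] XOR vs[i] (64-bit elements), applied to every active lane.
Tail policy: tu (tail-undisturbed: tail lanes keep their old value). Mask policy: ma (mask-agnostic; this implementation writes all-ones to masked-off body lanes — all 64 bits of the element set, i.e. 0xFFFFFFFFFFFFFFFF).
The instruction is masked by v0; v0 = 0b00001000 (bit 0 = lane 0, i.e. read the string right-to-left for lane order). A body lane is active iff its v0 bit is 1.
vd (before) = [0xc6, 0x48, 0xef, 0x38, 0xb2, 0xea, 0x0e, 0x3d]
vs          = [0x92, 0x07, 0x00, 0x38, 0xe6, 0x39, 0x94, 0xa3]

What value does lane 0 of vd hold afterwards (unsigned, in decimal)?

lanes per group: 256·2/64 = 8
AVL=3 ≤ VLMAX=8, so vl = 3
vd[0] mask-off/ones -> 0xffffffffffffffff
vd[1] mask-off/ones -> 0xffffffffffffffff
vd[2] mask-off/ones -> 0xffffffffffffffff
vd[3] tail/keep -> 0x38
vd[4] tail/keep -> 0xb2
vd[5] tail/keep -> 0xea
vd[6] tail/keep -> 0x0e
vd[7] tail/keep -> 0x3d

vd[0] = 18446744073709551615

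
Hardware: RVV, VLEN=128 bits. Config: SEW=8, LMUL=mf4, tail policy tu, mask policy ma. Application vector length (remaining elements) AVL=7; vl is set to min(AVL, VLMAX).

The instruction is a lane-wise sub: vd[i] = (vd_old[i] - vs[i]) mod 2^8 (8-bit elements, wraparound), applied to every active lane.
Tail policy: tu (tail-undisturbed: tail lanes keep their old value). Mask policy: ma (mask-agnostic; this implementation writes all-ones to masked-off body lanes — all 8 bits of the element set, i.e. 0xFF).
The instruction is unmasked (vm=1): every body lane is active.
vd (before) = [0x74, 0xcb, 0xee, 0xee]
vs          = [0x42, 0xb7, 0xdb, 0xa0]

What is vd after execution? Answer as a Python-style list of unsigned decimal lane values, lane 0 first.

vd = [50, 20, 19, 78]

lanes per group: 128·1/4/8 = 4
vl ← min(7, 4) = 4
  i=0: sub(0x74,0x42) → 50
  i=1: sub(0xcb,0xb7) → 20
  i=2: sub(0xee,0xdb) → 19
  i=3: sub(0xee,0xa0) → 78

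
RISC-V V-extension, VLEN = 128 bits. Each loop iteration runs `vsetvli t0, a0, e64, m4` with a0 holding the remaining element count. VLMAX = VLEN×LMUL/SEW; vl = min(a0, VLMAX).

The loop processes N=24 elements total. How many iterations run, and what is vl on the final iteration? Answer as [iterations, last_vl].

[iterations, last_vl] = [3, 8]

VLMAX = (128 × 4) / 64 = 8 lanes
24 elements at 8/iter → 3 passes, remainder 8 on the last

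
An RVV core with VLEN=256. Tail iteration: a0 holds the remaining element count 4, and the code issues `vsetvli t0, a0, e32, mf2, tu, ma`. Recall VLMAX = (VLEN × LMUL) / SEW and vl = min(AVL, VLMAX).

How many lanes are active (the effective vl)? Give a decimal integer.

VLMAX = (256 × 1/2) / 32 = 4 lanes
AVL=4 ≤ VLMAX=4, so vl = 4

vl = 4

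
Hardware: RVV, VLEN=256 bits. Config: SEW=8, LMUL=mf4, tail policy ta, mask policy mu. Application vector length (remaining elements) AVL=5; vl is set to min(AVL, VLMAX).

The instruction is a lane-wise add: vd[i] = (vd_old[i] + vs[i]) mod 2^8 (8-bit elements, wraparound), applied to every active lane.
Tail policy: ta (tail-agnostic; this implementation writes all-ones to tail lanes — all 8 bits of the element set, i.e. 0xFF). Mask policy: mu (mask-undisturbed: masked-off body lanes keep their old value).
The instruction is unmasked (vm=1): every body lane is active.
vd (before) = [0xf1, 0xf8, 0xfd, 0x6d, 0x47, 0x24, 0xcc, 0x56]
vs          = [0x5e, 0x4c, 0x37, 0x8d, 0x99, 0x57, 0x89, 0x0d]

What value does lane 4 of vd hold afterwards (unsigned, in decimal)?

VLMAX = VLEN×LMUL/SEW = 256×1/4/8 = 8
vl = min(AVL, VLMAX) = min(5, 8) = 5
[0] add(0xf1,0x5e) = 0x4f
[1] add(0xf8,0x4c) = 0x44
[2] add(0xfd,0x37) = 0x34
[3] add(0x6d,0x8d) = 0xfa
[4] add(0x47,0x99) = 0xe0
[5] tail/ones = 0xff
[6] tail/ones = 0xff
[7] tail/ones = 0xff

vd[4] = 224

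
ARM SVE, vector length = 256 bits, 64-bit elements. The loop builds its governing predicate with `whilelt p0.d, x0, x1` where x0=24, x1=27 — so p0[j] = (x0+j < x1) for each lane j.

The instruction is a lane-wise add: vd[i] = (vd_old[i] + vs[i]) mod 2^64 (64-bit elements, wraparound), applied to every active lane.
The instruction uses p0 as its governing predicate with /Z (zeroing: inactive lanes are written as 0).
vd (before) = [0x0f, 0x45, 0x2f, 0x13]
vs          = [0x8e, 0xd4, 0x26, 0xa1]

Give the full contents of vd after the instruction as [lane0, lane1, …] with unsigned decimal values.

256-bit reg / 64-bit elem → 4 lanes
active while 24+j < 27, i.e. j ∈ [0,3) capped at 4 ⇒ 3
lane  0: add(0x0f,0x8e) ⇒ 0x9d
lane  1: add(0x45,0xd4) ⇒ 0x119
lane  2: add(0x2f,0x26) ⇒ 0x55
lane  3: tail/zero ⇒ 0x00

vd = [157, 281, 85, 0]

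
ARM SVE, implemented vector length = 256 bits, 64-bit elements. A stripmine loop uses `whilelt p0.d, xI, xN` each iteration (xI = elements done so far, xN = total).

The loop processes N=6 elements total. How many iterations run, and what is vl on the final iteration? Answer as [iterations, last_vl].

lane count: 256 div 64 = 4
6 elements at 4/iter → 2 passes, remainder 2 on the last

[iterations, last_vl] = [2, 2]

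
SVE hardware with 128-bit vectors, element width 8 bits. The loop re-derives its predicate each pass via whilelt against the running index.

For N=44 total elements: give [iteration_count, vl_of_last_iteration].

[iterations, last_vl] = [3, 12]

lane count: 128 div 8 = 16
N=44: ⌈44/16⌉ = 3 iters; last vl = 44 − 2×16 = 12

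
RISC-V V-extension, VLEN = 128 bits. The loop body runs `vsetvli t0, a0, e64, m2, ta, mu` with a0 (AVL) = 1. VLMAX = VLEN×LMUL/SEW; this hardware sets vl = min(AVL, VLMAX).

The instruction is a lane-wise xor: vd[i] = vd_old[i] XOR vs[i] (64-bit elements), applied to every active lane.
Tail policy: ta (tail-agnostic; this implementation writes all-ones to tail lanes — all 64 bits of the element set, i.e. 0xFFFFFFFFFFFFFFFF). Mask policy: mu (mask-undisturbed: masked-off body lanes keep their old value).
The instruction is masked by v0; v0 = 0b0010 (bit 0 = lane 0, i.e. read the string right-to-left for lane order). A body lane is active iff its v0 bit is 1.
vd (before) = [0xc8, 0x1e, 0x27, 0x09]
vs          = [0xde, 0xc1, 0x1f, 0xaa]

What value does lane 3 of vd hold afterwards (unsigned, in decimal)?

VLMAX = VLEN×LMUL/SEW = 128×2/64 = 4
vl = min(AVL, VLMAX) = min(1, 4) = 1
vd[0] mask-off/keep -> 0xc8
vd[1] tail/ones -> 0xffffffffffffffff
vd[2] tail/ones -> 0xffffffffffffffff
vd[3] tail/ones -> 0xffffffffffffffff

vd[3] = 18446744073709551615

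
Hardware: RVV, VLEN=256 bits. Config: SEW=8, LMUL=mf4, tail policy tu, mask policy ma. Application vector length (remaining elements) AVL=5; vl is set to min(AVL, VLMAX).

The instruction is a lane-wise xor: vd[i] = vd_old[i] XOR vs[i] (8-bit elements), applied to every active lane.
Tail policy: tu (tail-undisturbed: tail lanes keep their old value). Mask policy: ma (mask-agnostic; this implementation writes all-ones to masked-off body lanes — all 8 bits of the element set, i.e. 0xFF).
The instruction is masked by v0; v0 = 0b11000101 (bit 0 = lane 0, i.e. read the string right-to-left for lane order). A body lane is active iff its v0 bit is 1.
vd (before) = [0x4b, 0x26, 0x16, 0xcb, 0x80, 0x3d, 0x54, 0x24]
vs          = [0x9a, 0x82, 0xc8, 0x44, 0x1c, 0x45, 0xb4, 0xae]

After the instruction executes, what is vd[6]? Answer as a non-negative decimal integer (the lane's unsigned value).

VLMAX = VLEN×LMUL/SEW = 256×1/4/8 = 8
vl ← min(5, 8) = 5
vd[0] xor(0x4b,0x9a) -> 0xd1
vd[1] mask-off/ones -> 0xff
vd[2] xor(0x16,0xc8) -> 0xde
vd[3] mask-off/ones -> 0xff
vd[4] mask-off/ones -> 0xff
vd[5] tail/keep -> 0x3d
vd[6] tail/keep -> 0x54
vd[7] tail/keep -> 0x24

vd[6] = 84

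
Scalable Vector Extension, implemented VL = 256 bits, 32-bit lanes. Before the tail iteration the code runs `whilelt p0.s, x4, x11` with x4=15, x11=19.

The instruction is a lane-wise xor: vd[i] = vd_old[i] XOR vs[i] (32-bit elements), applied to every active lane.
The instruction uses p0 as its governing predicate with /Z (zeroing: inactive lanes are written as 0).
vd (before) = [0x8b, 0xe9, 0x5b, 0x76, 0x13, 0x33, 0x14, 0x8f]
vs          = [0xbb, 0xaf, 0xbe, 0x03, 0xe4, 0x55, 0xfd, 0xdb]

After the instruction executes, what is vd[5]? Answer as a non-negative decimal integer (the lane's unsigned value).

256-bit reg / 32-bit elem → 8 lanes
active while 15+j < 19, i.e. j ∈ [0,4) capped at 8 ⇒ 4
[0] xor(0x8b,0xbb) = 0x30
[1] xor(0xe9,0xaf) = 0x46
[2] xor(0x5b,0xbe) = 0xe5
[3] xor(0x76,0x03) = 0x75
[4] tail/zero = 0x00
[5] tail/zero = 0x00
[6] tail/zero = 0x00
[7] tail/zero = 0x00

vd[5] = 0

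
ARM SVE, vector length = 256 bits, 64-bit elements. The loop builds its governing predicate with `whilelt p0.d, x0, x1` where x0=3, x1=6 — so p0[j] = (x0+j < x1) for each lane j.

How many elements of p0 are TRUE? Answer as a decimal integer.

register lanes = 256/64 = 4
active while 3+j < 6, i.e. j ∈ [0,3) capped at 4 ⇒ 3

vl = 3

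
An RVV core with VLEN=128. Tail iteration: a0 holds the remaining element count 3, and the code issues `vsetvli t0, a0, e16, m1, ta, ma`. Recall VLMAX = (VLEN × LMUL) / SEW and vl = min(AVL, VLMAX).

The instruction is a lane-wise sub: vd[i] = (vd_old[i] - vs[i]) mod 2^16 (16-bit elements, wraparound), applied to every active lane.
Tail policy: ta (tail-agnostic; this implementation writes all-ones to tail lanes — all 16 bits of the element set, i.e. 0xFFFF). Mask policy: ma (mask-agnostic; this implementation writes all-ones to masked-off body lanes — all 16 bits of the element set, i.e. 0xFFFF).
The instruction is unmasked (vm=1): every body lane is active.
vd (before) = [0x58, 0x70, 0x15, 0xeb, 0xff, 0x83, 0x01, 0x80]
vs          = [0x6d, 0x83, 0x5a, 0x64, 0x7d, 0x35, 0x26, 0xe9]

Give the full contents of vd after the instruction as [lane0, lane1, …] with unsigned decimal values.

VLMAX = (128 × 1) / 16 = 8 lanes
AVL=3 ≤ VLMAX=8, so vl = 3
[0] sub(0x58,0x6d) = 0xffeb
[1] sub(0x70,0x83) = 0xffed
[2] sub(0x15,0x5a) = 0xffbb
[3] tail/ones = 0xffff
[4] tail/ones = 0xffff
[5] tail/ones = 0xffff
[6] tail/ones = 0xffff
[7] tail/ones = 0xffff

vd = [65515, 65517, 65467, 65535, 65535, 65535, 65535, 65535]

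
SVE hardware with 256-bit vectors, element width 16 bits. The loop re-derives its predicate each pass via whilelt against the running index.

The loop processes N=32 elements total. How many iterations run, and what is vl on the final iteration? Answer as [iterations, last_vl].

lane count: 256 div 16 = 16
iterations = ceil(32/16) = 2; final-pass vl = 16

[iterations, last_vl] = [2, 16]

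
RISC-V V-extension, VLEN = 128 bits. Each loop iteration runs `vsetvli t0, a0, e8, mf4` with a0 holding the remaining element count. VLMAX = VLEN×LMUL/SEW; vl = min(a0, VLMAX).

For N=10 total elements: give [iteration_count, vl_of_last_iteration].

VLMAX = VLEN×LMUL/SEW = 128×1/4/8 = 4
N=10: ⌈10/4⌉ = 3 iters; last vl = 10 − 2×4 = 2

[iterations, last_vl] = [3, 2]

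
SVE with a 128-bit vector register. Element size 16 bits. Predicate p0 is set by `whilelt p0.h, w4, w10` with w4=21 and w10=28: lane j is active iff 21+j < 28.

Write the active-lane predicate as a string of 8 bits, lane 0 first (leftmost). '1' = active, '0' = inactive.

lane count: 128 div 16 = 8
whilelt: lane j active iff 21+j < 28 → j < 7 → 7 active
bits (lane 0 leftmost): 11111110

predicate = 11111110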